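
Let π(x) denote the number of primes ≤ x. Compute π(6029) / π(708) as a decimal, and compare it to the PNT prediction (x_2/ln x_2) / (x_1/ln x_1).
π(6029)/π(708) = 786/126 ≈ 6.2381;  PNT prediction ≈ 6.4201.

π(708) = 126 and π(6029) = 786, so π(6029)/π(708) ≈ 6.2381. The PNT-predicted ratio is (6029/ln(6029)) / (708/ln(708)) ≈ 6.4201. The two agree to within a few percent, as expected.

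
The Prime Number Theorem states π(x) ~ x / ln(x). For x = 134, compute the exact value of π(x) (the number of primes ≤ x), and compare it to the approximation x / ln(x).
π(134) = 32;  x/ln(x) ≈ 27.36;  relative error ≈ 14.50%.

Directly count primes up to 134: π(134) = 32. The PNT approximation gives 134/ln(134) ≈ 134/4.89784 ≈ 27.36. Relative error (π(x) − x/ln(x)) / π(x) ≈ 14.50%; the approximation is known to undercount slightly (Li(x) is a better estimate).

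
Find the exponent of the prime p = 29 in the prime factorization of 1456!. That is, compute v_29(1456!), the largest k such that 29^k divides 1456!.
v_29(1456!) = 51

Legendre's formula: v_p(n!) = Σ_{k ≥ 1} ⌊n / p^k⌋. For p = 29, n = 1456, the terms are:
  ⌊1456/29^1⌋ = ⌊1456/29⌋ = 50
  ⌊1456/29^2⌋ = ⌊1456/841⌋ = 1
(the next term ⌊1456/29^3⌋ = 0, terminating the sum). Summing: v_29(1456!) = 50 + 1 = 51.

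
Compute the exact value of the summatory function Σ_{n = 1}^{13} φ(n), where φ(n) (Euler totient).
Σ_{n ≤ 13} φ(n) = 58

Compute φ(n) for each 1 ≤ n ≤ 13: φ(1) = 1, φ(2) = 1, φ(3) = 2, φ(4) = 2, φ(5) = 4, φ(6) = 2, φ(7) = 6, φ(8) = 4, φ(9) = 6, φ(10) = 4, φ(11) = 10, φ(12) = 4, φ(13) = 12. Summing all 13 values: 58. (Average order: Σ_{n ≤ x} φ(n) ~ (3/π²) x². For x = 13, (3/π²)·13² ≈ 51.37.)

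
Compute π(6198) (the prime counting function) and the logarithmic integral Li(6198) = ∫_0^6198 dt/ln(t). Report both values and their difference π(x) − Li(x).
π(6198) = 805;  Li(6198) ≈ 823.13;  π(x) − Li(x) ≈ -18.13.

Direct count of primes ≤ 6198 gives π(6198) = 805. Numerical evaluation of the logarithmic integral gives Li(6198) ≈ 823.13. The difference π(x) − Li(x) ≈ -18.13 is typically negative for small/moderate x (Li(x) overestimates), though Littlewood's theorem shows this sign changes infinitely often.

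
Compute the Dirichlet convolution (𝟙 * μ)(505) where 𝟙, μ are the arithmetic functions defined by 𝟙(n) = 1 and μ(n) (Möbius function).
(𝟙 * μ)(505) = 0

Divisors of 505: [1, 5, 101, 505]. For each d | 505:
  d = 1: 𝟙(1) · μ(505/1) = 1 · 1 = 1
  d = 5: 𝟙(5) · μ(505/5) = 1 · -1 = -1
  d = 101: 𝟙(101) · μ(505/101) = 1 · -1 = -1
  d = 505: 𝟙(505) · μ(505/505) = 1 · 1 = 1
Summing: (𝟙 * μ)(505) = 1 + -1 + -1 + 1 = 0.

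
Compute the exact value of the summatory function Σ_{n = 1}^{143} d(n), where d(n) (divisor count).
Σ_{n ≤ 143} d(n) = 731

Compute d(n) for each 1 ≤ n ≤ 143: d(1) = 1, d(2) = 2, d(3) = 2, d(4) = 3, d(5) = 2, d(6) = 4, d(7) = 2, d(8) = 4, d(9) = 3, d(10) = 4, d(11) = 2, d(12) = 6, d(13) = 2, d(14) = 4, d(15) = 4, d(16) = 5, d(17) = 2, d(18) = 6, d(19) = 2, d(20) = 6, d(21) = 4, d(22) = 4, d(23) = 2, d(24) = 8, d(25) = 3, d(26) = 4, d(27) = 4, d(28) = 6, d(29) = 2, d(30) = 8, d(31) = 2, d(32) = 6, d(33) = 4, d(34) = 4, d(35) = 4, d(36) = 9, d(37) = 2, d(38) = 4, d(39) = 4, d(40) = 8, d(41) = 2, d(42) = 8, d(43) = 2, d(44) = 6, d(45) = 6, d(46) = 4, d(47) = 2, d(48) = 10, d(49) = 3, d(50) = 6, d(51) = 4, d(52) = 6, d(53) = 2, d(54) = 8, d(55) = 4, d(56) = 8, d(57) = 4, d(58) = 4, d(59) = 2, d(60) = 12, d(61) = 2, d(62) = 4, d(63) = 6, d(64) = 7, d(65) = 4, d(66) = 8, d(67) = 2, d(68) = 6, d(69) = 4, d(70) = 8, d(71) = 2, d(72) = 12, d(73) = 2, d(74) = 4, d(75) = 6, d(76) = 6, d(77) = 4, d(78) = 8, d(79) = 2, d(80) = 10, d(81) = 5, d(82) = 4, d(83) = 2, d(84) = 12, d(85) = 4, d(86) = 4, d(87) = 4, d(88) = 8, d(89) = 2, d(90) = 12, d(91) = 4, d(92) = 6, d(93) = 4, d(94) = 4, d(95) = 4, d(96) = 12, d(97) = 2, d(98) = 6, d(99) = 6, d(100) = 9, d(101) = 2, d(102) = 8, d(103) = 2, d(104) = 8, d(105) = 8, d(106) = 4, d(107) = 2, d(108) = 12, d(109) = 2, d(110) = 8, d(111) = 4, d(112) = 10, d(113) = 2, d(114) = 8, d(115) = 4, d(116) = 6, d(117) = 6, d(118) = 4, d(119) = 4, d(120) = 16, d(121) = 3, d(122) = 4, d(123) = 4, d(124) = 6, d(125) = 4, d(126) = 12, d(127) = 2, d(128) = 8, d(129) = 4, d(130) = 8, d(131) = 2, d(132) = 12, d(133) = 4, d(134) = 4, d(135) = 8, d(136) = 8, d(137) = 2, d(138) = 8, d(139) = 2, d(140) = 12, d(141) = 4, d(142) = 4, d(143) = 4. Summing all 143 values: 731. (Dirichlet's divisor formula: Σ_{n ≤ x} d(n) = x ln(x) + (2γ − 1) x + O(√x). For x = 143, the asymptotic estimate is ≈ 731.77.)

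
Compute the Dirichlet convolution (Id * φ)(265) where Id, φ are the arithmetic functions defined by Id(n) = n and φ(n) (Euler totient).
(Id * φ)(265) = 945

Divisors of 265: [1, 5, 53, 265]. For each d | 265:
  d = 1: Id(1) · φ(265/1) = 1 · 208 = 208
  d = 5: Id(5) · φ(265/5) = 5 · 52 = 260
  d = 53: Id(53) · φ(265/53) = 53 · 4 = 212
  d = 265: Id(265) · φ(265/265) = 265 · 1 = 265
Summing: (Id * φ)(265) = 208 + 260 + 212 + 265 = 945.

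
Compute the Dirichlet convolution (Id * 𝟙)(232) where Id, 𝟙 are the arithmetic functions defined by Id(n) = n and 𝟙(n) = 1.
(Id * 𝟙)(232) = 450

Divisors of 232: [1, 2, 4, 8, 29, 58, 116, 232]. For each d | 232:
  d = 1: Id(1) · 𝟙(232/1) = 1 · 1 = 1
  d = 2: Id(2) · 𝟙(232/2) = 2 · 1 = 2
  d = 4: Id(4) · 𝟙(232/4) = 4 · 1 = 4
  d = 8: Id(8) · 𝟙(232/8) = 8 · 1 = 8
  d = 29: Id(29) · 𝟙(232/29) = 29 · 1 = 29
  d = 58: Id(58) · 𝟙(232/58) = 58 · 1 = 58
  d = 116: Id(116) · 𝟙(232/116) = 116 · 1 = 116
  d = 232: Id(232) · 𝟙(232/232) = 232 · 1 = 232
Summing: (Id * 𝟙)(232) = 1 + 2 + 4 + 8 + 29 + 58 + 116 + 232 = 450.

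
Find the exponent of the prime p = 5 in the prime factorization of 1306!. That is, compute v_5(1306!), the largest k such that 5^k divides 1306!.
v_5(1306!) = 325

Legendre's formula: v_p(n!) = Σ_{k ≥ 1} ⌊n / p^k⌋. For p = 5, n = 1306, the terms are:
  ⌊1306/5^1⌋ = ⌊1306/5⌋ = 261
  ⌊1306/5^2⌋ = ⌊1306/25⌋ = 52
  ⌊1306/5^3⌋ = ⌊1306/125⌋ = 10
  ⌊1306/5^4⌋ = ⌊1306/625⌋ = 2
(the next term ⌊1306/5^5⌋ = 0, terminating the sum). Summing: v_5(1306!) = 261 + 52 + 10 + 2 = 325.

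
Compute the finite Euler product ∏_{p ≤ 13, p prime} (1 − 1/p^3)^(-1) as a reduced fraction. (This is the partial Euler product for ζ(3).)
∏ = 39364325/32767248

The primes p ≤ 13 are [2, 3, 5, 7, 11, 13]. For each prime, (1 − 1/p^3)^(-1) = p^3 / (p^3 − 1). The product is (1 − 1/2^3)^(-1), (1 − 1/3^3)^(-1), (1 − 1/5^3)^(-1), (1 − 1/7^3)^(-1), (1 − 1/11^3)^(-1), (1 − 1/13^3)^(-1) = ∏ p^3 / (p^3 − 1) = 39364325/32767248.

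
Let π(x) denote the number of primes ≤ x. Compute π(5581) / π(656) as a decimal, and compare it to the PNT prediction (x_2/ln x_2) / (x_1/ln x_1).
π(5581)/π(656) = 737/119 ≈ 6.1933;  PNT prediction ≈ 6.3963.

π(656) = 119 and π(5581) = 737, so π(5581)/π(656) ≈ 6.1933. The PNT-predicted ratio is (5581/ln(5581)) / (656/ln(656)) ≈ 6.3963. The two agree to within a few percent, as expected.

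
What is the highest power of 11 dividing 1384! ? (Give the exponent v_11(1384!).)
v_11(1384!) = 137

Legendre's formula: v_p(n!) = Σ_{k ≥ 1} ⌊n / p^k⌋. For p = 11, n = 1384, the terms are:
  ⌊1384/11^1⌋ = ⌊1384/11⌋ = 125
  ⌊1384/11^2⌋ = ⌊1384/121⌋ = 11
  ⌊1384/11^3⌋ = ⌊1384/1331⌋ = 1
(the next term ⌊1384/11^4⌋ = 0, terminating the sum). Summing: v_11(1384!) = 125 + 11 + 1 = 137.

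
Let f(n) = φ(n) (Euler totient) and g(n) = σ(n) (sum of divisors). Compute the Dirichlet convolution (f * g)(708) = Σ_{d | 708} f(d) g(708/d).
(φ * σ)(708) = 8496

Divisors of 708: [1, 2, 3, 4, 6, 12, 59, 118, 177, 236, 354, 708]. For each d | 708:
  d = 1: φ(1) · σ(708/1) = 1 · 1680 = 1680
  d = 2: φ(2) · σ(708/2) = 1 · 720 = 720
  d = 3: φ(3) · σ(708/3) = 2 · 420 = 840
  d = 4: φ(4) · σ(708/4) = 2 · 240 = 480
  d = 6: φ(6) · σ(708/6) = 2 · 180 = 360
  d = 12: φ(12) · σ(708/12) = 4 · 60 = 240
  d = 59: φ(59) · σ(708/59) = 58 · 28 = 1624
  d = 118: φ(118) · σ(708/118) = 58 · 12 = 696
  d = 177: φ(177) · σ(708/177) = 116 · 7 = 812
  d = 236: φ(236) · σ(708/236) = 116 · 4 = 464
  d = 354: φ(354) · σ(708/354) = 116 · 3 = 348
  d = 708: φ(708) · σ(708/708) = 232 · 1 = 232
Summing: (φ * σ)(708) = 1680 + 720 + 840 + 480 + 360 + 240 + 1624 + 696 + 812 + 464 + 348 + 232 = 8496.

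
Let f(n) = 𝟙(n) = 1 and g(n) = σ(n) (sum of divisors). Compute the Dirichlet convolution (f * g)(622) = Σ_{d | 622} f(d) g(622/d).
(𝟙 * σ)(622) = 1252

Divisors of 622: [1, 2, 311, 622]. For each d | 622:
  d = 1: 𝟙(1) · σ(622/1) = 1 · 936 = 936
  d = 2: 𝟙(2) · σ(622/2) = 1 · 312 = 312
  d = 311: 𝟙(311) · σ(622/311) = 1 · 3 = 3
  d = 622: 𝟙(622) · σ(622/622) = 1 · 1 = 1
Summing: (𝟙 * σ)(622) = 936 + 312 + 3 + 1 = 1252.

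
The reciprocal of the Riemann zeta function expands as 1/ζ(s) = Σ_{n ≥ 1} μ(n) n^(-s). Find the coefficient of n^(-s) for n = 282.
μ(282) = -1

Factor n = 282 = 2 · 3 · 47. μ(n) = 0 if any exponent ≥ 2 (not squarefree); otherwise μ(n) = (−1)^{ω(n)} where ω(n) is the number of distinct prime factors. Applying: μ(282) = -1.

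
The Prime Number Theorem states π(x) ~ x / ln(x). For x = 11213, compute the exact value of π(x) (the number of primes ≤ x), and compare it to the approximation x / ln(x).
π(11213) = 1357;  x/ln(x) ≈ 1202.49;  relative error ≈ 11.39%.

Directly count primes up to 11213: π(11213) = 1357. The PNT approximation gives 11213/ln(11213) ≈ 11213/9.32483 ≈ 1202.49. Relative error (π(x) − x/ln(x)) / π(x) ≈ 11.39%; the approximation is known to undercount slightly (Li(x) is a better estimate).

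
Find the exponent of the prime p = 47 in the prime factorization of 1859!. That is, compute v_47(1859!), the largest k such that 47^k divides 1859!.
v_47(1859!) = 39

Legendre's formula: v_p(n!) = Σ_{k ≥ 1} ⌊n / p^k⌋. For p = 47, n = 1859, the terms are:
  ⌊1859/47^1⌋ = ⌊1859/47⌋ = 39
(the next term ⌊1859/47^2⌋ = 0, terminating the sum). Summing: v_47(1859!) = 39 = 39.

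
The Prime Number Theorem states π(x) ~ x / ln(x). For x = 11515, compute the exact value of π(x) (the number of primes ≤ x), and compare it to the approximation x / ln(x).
π(11515) = 1388;  x/ln(x) ≈ 1231.37;  relative error ≈ 11.28%.

Directly count primes up to 11515: π(11515) = 1388. The PNT approximation gives 11515/ln(11515) ≈ 11515/9.35141 ≈ 1231.37. Relative error (π(x) − x/ln(x)) / π(x) ≈ 11.28%; the approximation is known to undercount slightly (Li(x) is a better estimate).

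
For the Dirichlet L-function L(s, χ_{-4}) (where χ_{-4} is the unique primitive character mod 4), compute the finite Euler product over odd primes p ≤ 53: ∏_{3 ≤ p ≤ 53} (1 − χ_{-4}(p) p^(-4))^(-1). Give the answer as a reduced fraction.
∏ = 257364431333305770108011762895409938991497014556861335561/260241495905762991772533773778373936417391479107040051200

The odd primes p ≤ 53 are [3, 5, 7, 11, 13, 17, 19, 23, 29, 31, 37, 41, 43, 47, 53]. For each, χ(p) = 1 if p ≡ 1 mod 4, χ(p) = −1 if p ≡ 3 mod 4. Taking (1 − χ(p)/p^4)^(-1) = p^4/(p^4 − χ(p)): (1 − (-1)/3^4)^(-1) · (1 − (1)/5^4)^(-1) · (1 − (-1)/7^4)^(-1) · (1 − (-1)/11^4)^(-1) · (1 − (1)/13^4)^(-1) · (1 − (1)/17^4)^(-1) · (1 − (-1)/19^4)^(-1) · (1 − (-1)/23^4)^(-1) · (1 − (1)/29^4)^(-1) · (1 − (-1)/31^4)^(-1) · (1 − (1)/37^4)^(-1) · (1 − (1)/41^4)^(-1) · (1 − (-1)/43^4)^(-1) · (1 − (-1)/47^4)^(-1) · (1 − (1)/53^4)^(-1) = 257364431333305770108011762895409938991497014556861335561/260241495905762991772533773778373936417391479107040051200.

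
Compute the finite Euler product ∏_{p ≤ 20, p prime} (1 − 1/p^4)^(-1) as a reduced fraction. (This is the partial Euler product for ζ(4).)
∏ = 7064087752265346803/6526834216796160000

The primes p ≤ 20 are [2, 3, 5, 7, 11, 13, 17, 19]. For each prime, (1 − 1/p^4)^(-1) = p^4 / (p^4 − 1). The product is (1 − 1/2^4)^(-1), (1 − 1/3^4)^(-1), (1 − 1/5^4)^(-1), (1 − 1/7^4)^(-1), (1 − 1/11^4)^(-1), (1 − 1/13^4)^(-1), (1 − 1/17^4)^(-1), (1 − 1/19^4)^(-1) = ∏ p^4 / (p^4 − 1) = 7064087752265346803/6526834216796160000.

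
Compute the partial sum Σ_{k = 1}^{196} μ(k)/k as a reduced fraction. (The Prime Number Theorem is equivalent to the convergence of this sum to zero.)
Σ μ(k)/k = -43277238338814707352435871087729404219364080007991120795068950289487278357/2094340804123062964635950016266159511607730554966537454865305011530672742866

Values of μ(k) for 1 ≤ k ≤ 196: μ(1) = 1, μ(2) = -1, μ(3) = -1, μ(5) = -1, μ(6) = 1, μ(7) = -1, μ(10) = 1, μ(11) = -1, μ(13) = -1, μ(14) = 1, μ(15) = 1, μ(17) = -1, μ(19) = -1, μ(21) = 1, μ(22) = 1, μ(23) = -1, μ(26) = 1, μ(29) = -1, μ(30) = -1, μ(31) = -1, μ(33) = 1, μ(34) = 1, μ(35) = 1, μ(37) = -1, μ(38) = 1, μ(39) = 1, μ(41) = -1, μ(42) = -1, μ(43) = -1, μ(46) = 1, μ(47) = -1, μ(51) = 1, μ(53) = -1, μ(55) = 1, μ(57) = 1, μ(58) = 1, μ(59) = -1, μ(61) = -1, μ(62) = 1, μ(65) = 1, μ(66) = -1, μ(67) = -1, μ(69) = 1, μ(70) = -1, μ(71) = -1, μ(73) = -1, μ(74) = 1, μ(77) = 1, μ(78) = -1, μ(79) = -1, μ(82) = 1, μ(83) = -1, μ(85) = 1, μ(86) = 1, μ(87) = 1, μ(89) = -1, μ(91) = 1, μ(93) = 1, μ(94) = 1, μ(95) = 1, μ(97) = -1, μ(101) = -1, μ(102) = -1, μ(103) = -1, μ(105) = -1, μ(106) = 1, μ(107) = -1, μ(109) = -1, μ(110) = -1, μ(111) = 1, μ(113) = -1, μ(114) = -1, μ(115) = 1, μ(118) = 1, μ(119) = 1, μ(122) = 1, μ(123) = 1, μ(127) = -1, μ(129) = 1, μ(130) = -1, μ(131) = -1, μ(133) = 1, μ(134) = 1, μ(137) = -1, μ(138) = -1, μ(139) = -1, μ(141) = 1, μ(142) = 1, μ(143) = 1, μ(145) = 1, μ(146) = 1, μ(149) = -1, μ(151) = -1, μ(154) = -1, μ(155) = 1, μ(157) = -1, μ(158) = 1, μ(159) = 1, μ(161) = 1, μ(163) = -1, μ(165) = -1, μ(166) = 1, μ(167) = -1, μ(170) = -1, μ(173) = -1, μ(174) = -1, μ(177) = 1, μ(178) = 1, μ(179) = -1, μ(181) = -1, μ(182) = -1, μ(183) = 1, μ(185) = 1, μ(186) = -1, μ(187) = 1, μ(190) = -1, μ(191) = -1, μ(193) = -1, μ(194) = 1, μ(195) = -1, with μ = 0 on non-squarefree integers. Summing μ(k)/k for k where μ(k) ≠ 0 gives -43277238338814707352435871087729404219364080007991120795068950289487278357/2094340804123062964635950016266159511607730554966537454865305011530672742866 ≈ -0.0207. (PNT ⟺ this sum → 0 as n → ∞.)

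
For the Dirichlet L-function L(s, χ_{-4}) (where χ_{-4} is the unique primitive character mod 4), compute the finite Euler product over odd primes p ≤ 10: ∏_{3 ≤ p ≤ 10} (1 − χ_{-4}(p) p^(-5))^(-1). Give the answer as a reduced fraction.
∏ = 12762815625/12811998848

The odd primes p ≤ 10 are [3, 5, 7]. For each, χ(p) = 1 if p ≡ 1 mod 4, χ(p) = −1 if p ≡ 3 mod 4. Taking (1 − χ(p)/p^5)^(-1) = p^5/(p^5 − χ(p)): (1 − (-1)/3^5)^(-1) · (1 − (1)/5^5)^(-1) · (1 − (-1)/7^5)^(-1) = 12762815625/12811998848.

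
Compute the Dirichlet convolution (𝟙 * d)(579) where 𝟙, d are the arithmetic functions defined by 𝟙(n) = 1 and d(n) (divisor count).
(𝟙 * d)(579) = 9

Divisors of 579: [1, 3, 193, 579]. For each d | 579:
  d = 1: 𝟙(1) · d(579/1) = 1 · 4 = 4
  d = 3: 𝟙(3) · d(579/3) = 1 · 2 = 2
  d = 193: 𝟙(193) · d(579/193) = 1 · 2 = 2
  d = 579: 𝟙(579) · d(579/579) = 1 · 1 = 1
Summing: (𝟙 * d)(579) = 4 + 2 + 2 + 1 = 9.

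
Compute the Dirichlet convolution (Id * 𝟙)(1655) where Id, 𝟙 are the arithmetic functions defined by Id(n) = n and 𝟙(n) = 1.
(Id * 𝟙)(1655) = 1992

Divisors of 1655: [1, 5, 331, 1655]. For each d | 1655:
  d = 1: Id(1) · 𝟙(1655/1) = 1 · 1 = 1
  d = 5: Id(5) · 𝟙(1655/5) = 5 · 1 = 5
  d = 331: Id(331) · 𝟙(1655/331) = 331 · 1 = 331
  d = 1655: Id(1655) · 𝟙(1655/1655) = 1655 · 1 = 1655
Summing: (Id * 𝟙)(1655) = 1 + 5 + 331 + 1655 = 1992.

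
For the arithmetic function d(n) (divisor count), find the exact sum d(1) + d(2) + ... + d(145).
Σ_{n ≤ 145} d(n) = 750

Compute d(n) for each 1 ≤ n ≤ 145: d(1) = 1, d(2) = 2, d(3) = 2, d(4) = 3, d(5) = 2, d(6) = 4, d(7) = 2, d(8) = 4, d(9) = 3, d(10) = 4, d(11) = 2, d(12) = 6, d(13) = 2, d(14) = 4, d(15) = 4, d(16) = 5, d(17) = 2, d(18) = 6, d(19) = 2, d(20) = 6, d(21) = 4, d(22) = 4, d(23) = 2, d(24) = 8, d(25) = 3, d(26) = 4, d(27) = 4, d(28) = 6, d(29) = 2, d(30) = 8, d(31) = 2, d(32) = 6, d(33) = 4, d(34) = 4, d(35) = 4, d(36) = 9, d(37) = 2, d(38) = 4, d(39) = 4, d(40) = 8, d(41) = 2, d(42) = 8, d(43) = 2, d(44) = 6, d(45) = 6, d(46) = 4, d(47) = 2, d(48) = 10, d(49) = 3, d(50) = 6, d(51) = 4, d(52) = 6, d(53) = 2, d(54) = 8, d(55) = 4, d(56) = 8, d(57) = 4, d(58) = 4, d(59) = 2, d(60) = 12, d(61) = 2, d(62) = 4, d(63) = 6, d(64) = 7, d(65) = 4, d(66) = 8, d(67) = 2, d(68) = 6, d(69) = 4, d(70) = 8, d(71) = 2, d(72) = 12, d(73) = 2, d(74) = 4, d(75) = 6, d(76) = 6, d(77) = 4, d(78) = 8, d(79) = 2, d(80) = 10, d(81) = 5, d(82) = 4, d(83) = 2, d(84) = 12, d(85) = 4, d(86) = 4, d(87) = 4, d(88) = 8, d(89) = 2, d(90) = 12, d(91) = 4, d(92) = 6, d(93) = 4, d(94) = 4, d(95) = 4, d(96) = 12, d(97) = 2, d(98) = 6, d(99) = 6, d(100) = 9, d(101) = 2, d(102) = 8, d(103) = 2, d(104) = 8, d(105) = 8, d(106) = 4, d(107) = 2, d(108) = 12, d(109) = 2, d(110) = 8, d(111) = 4, d(112) = 10, d(113) = 2, d(114) = 8, d(115) = 4, d(116) = 6, d(117) = 6, d(118) = 4, d(119) = 4, d(120) = 16, d(121) = 3, d(122) = 4, d(123) = 4, d(124) = 6, d(125) = 4, d(126) = 12, d(127) = 2, d(128) = 8, d(129) = 4, d(130) = 8, d(131) = 2, d(132) = 12, d(133) = 4, d(134) = 4, d(135) = 8, d(136) = 8, d(137) = 2, d(138) = 8, d(139) = 2, d(140) = 12, d(141) = 4, d(142) = 4, d(143) = 4, d(144) = 15, d(145) = 4. Summing all 145 values: 750. (Dirichlet's divisor formula: Σ_{n ≤ x} d(n) = x ln(x) + (2γ − 1) x + O(√x). For x = 145, the asymptotic estimate is ≈ 744.02.)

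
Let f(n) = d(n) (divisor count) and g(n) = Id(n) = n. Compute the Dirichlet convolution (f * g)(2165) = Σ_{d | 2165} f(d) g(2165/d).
(d * Id)(2165) = 3045

Divisors of 2165: [1, 5, 433, 2165]. For each d | 2165:
  d = 1: d(1) · Id(2165/1) = 1 · 2165 = 2165
  d = 5: d(5) · Id(2165/5) = 2 · 433 = 866
  d = 433: d(433) · Id(2165/433) = 2 · 5 = 10
  d = 2165: d(2165) · Id(2165/2165) = 4 · 1 = 4
Summing: (d * Id)(2165) = 2165 + 866 + 10 + 4 = 3045.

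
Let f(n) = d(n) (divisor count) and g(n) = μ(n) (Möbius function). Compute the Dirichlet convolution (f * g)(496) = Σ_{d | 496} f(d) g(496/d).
(d * μ)(496) = 1

Divisors of 496: [1, 2, 4, 8, 16, 31, 62, 124, 248, 496]. For each d | 496:
  d = 1: d(1) · μ(496/1) = 1 · 0 = 0
  d = 2: d(2) · μ(496/2) = 2 · 0 = 0
  d = 4: d(4) · μ(496/4) = 3 · 0 = 0
  d = 8: d(8) · μ(496/8) = 4 · 1 = 4
  d = 16: d(16) · μ(496/16) = 5 · -1 = -5
  d = 31: d(31) · μ(496/31) = 2 · 0 = 0
  d = 62: d(62) · μ(496/62) = 4 · 0 = 0
  d = 124: d(124) · μ(496/124) = 6 · 0 = 0
  d = 248: d(248) · μ(496/248) = 8 · -1 = -8
  d = 496: d(496) · μ(496/496) = 10 · 1 = 10
Summing: (d * μ)(496) = 0 + 0 + 0 + 4 + -5 + 0 + 0 + 0 + -8 + 10 = 1.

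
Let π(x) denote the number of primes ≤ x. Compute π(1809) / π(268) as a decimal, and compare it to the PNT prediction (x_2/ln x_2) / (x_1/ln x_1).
π(1809)/π(268) = 279/56 ≈ 4.9821;  PNT prediction ≈ 5.0315.

π(268) = 56 and π(1809) = 279, so π(1809)/π(268) ≈ 4.9821. The PNT-predicted ratio is (1809/ln(1809)) / (268/ln(268)) ≈ 5.0315. The two agree to within a few percent, as expected.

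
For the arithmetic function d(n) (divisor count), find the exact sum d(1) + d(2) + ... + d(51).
Σ_{n ≤ 51} d(n) = 211

Compute d(n) for each 1 ≤ n ≤ 51: d(1) = 1, d(2) = 2, d(3) = 2, d(4) = 3, d(5) = 2, d(6) = 4, d(7) = 2, d(8) = 4, d(9) = 3, d(10) = 4, d(11) = 2, d(12) = 6, d(13) = 2, d(14) = 4, d(15) = 4, d(16) = 5, d(17) = 2, d(18) = 6, d(19) = 2, d(20) = 6, d(21) = 4, d(22) = 4, d(23) = 2, d(24) = 8, d(25) = 3, d(26) = 4, d(27) = 4, d(28) = 6, d(29) = 2, d(30) = 8, d(31) = 2, d(32) = 6, d(33) = 4, d(34) = 4, d(35) = 4, d(36) = 9, d(37) = 2, d(38) = 4, d(39) = 4, d(40) = 8, d(41) = 2, d(42) = 8, d(43) = 2, d(44) = 6, d(45) = 6, d(46) = 4, d(47) = 2, d(48) = 10, d(49) = 3, d(50) = 6, d(51) = 4. Summing all 51 values: 211. (Dirichlet's divisor formula: Σ_{n ≤ x} d(n) = x ln(x) + (2γ − 1) x + O(√x). For x = 51, the asymptotic estimate is ≈ 208.40.)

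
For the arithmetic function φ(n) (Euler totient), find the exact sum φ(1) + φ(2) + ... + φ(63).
Σ_{n ≤ 63} φ(n) = 1228

Compute φ(n) for each 1 ≤ n ≤ 63: φ(1) = 1, φ(2) = 1, φ(3) = 2, φ(4) = 2, φ(5) = 4, φ(6) = 2, φ(7) = 6, φ(8) = 4, φ(9) = 6, φ(10) = 4, φ(11) = 10, φ(12) = 4, φ(13) = 12, φ(14) = 6, φ(15) = 8, φ(16) = 8, φ(17) = 16, φ(18) = 6, φ(19) = 18, φ(20) = 8, φ(21) = 12, φ(22) = 10, φ(23) = 22, φ(24) = 8, φ(25) = 20, φ(26) = 12, φ(27) = 18, φ(28) = 12, φ(29) = 28, φ(30) = 8, φ(31) = 30, φ(32) = 16, φ(33) = 20, φ(34) = 16, φ(35) = 24, φ(36) = 12, φ(37) = 36, φ(38) = 18, φ(39) = 24, φ(40) = 16, φ(41) = 40, φ(42) = 12, φ(43) = 42, φ(44) = 20, φ(45) = 24, φ(46) = 22, φ(47) = 46, φ(48) = 16, φ(49) = 42, φ(50) = 20, φ(51) = 32, φ(52) = 24, φ(53) = 52, φ(54) = 18, φ(55) = 40, φ(56) = 24, φ(57) = 36, φ(58) = 28, φ(59) = 58, φ(60) = 16, φ(61) = 60, φ(62) = 30, φ(63) = 36. Summing all 63 values: 1228. (Average order: Σ_{n ≤ x} φ(n) ~ (3/π²) x². For x = 63, (3/π²)·63² ≈ 1206.43.)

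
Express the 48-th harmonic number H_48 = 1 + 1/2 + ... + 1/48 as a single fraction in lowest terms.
H_48 = 282000222059796592919/63245806209101973600

Direct summation: H_48 = 1 + 1/2 + ... + 1/48. The least common denominator is lcm(1, ..., 48) = 442720643463713815200; over this denominator the numerator is 442720643463713815200 + 221360321731856907600 + 147573547821237938400 + 110680160865928453800 + 88544128692742763040 + 73786773910618969200 + 63245806209101973600 + 55340080432964226900 + 49191182607079312800 + 44272064346371381520 + 40247331223973983200 + 36893386955309484600 + 34055434112593370400 + 31622903104550986800 + 29514709564247587680 + 27670040216482113450 + 26042390791983165600 + 24595591303539656400 + 23301086498090200800 + 22136032173185690760 + 21081935403033991200 + 20123665611986991600 + 19248723628857122400 + 18446693477654742300 + 17708825738548552608 + 17027717056296685200 + 16397060869026437600 + 15811451552275493400 + 15266229084955648800 + 14757354782123793840 + 14281311079474639200 + 13835020108241056725 + 13415777074657994400 + 13021195395991582800 + 12649161241820394720 + 12297795651769828200 + 11965422796316589600 + 11650543249045100400 + 11351811370864456800 + 11068016086592845380 + 10798064474724727200 + 10540967701516995600 + 10295828917760786400 + 10061832805993495800 + 9838236521415862560 + 9624361814428561200 + 9419588158802421600 + 9223346738827371150 = 1974001554418576150433, so H_48 = 1974001554418576150433/442720643463713815200; reducing by gcd(1974001554418576150433, 442720643463713815200) = 7 gives 282000222059796592919/63245806209101973600 ≈ 4.45880. (The PNT-adjacent estimate ln(48) + γ ≈ 4.44842 matches within O(1/n).)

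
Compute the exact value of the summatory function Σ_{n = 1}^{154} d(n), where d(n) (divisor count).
Σ_{n ≤ 154} d(n) = 804

Compute d(n) for each 1 ≤ n ≤ 154: d(1) = 1, d(2) = 2, d(3) = 2, d(4) = 3, d(5) = 2, d(6) = 4, d(7) = 2, d(8) = 4, d(9) = 3, d(10) = 4, d(11) = 2, d(12) = 6, d(13) = 2, d(14) = 4, d(15) = 4, d(16) = 5, d(17) = 2, d(18) = 6, d(19) = 2, d(20) = 6, d(21) = 4, d(22) = 4, d(23) = 2, d(24) = 8, d(25) = 3, d(26) = 4, d(27) = 4, d(28) = 6, d(29) = 2, d(30) = 8, d(31) = 2, d(32) = 6, d(33) = 4, d(34) = 4, d(35) = 4, d(36) = 9, d(37) = 2, d(38) = 4, d(39) = 4, d(40) = 8, d(41) = 2, d(42) = 8, d(43) = 2, d(44) = 6, d(45) = 6, d(46) = 4, d(47) = 2, d(48) = 10, d(49) = 3, d(50) = 6, d(51) = 4, d(52) = 6, d(53) = 2, d(54) = 8, d(55) = 4, d(56) = 8, d(57) = 4, d(58) = 4, d(59) = 2, d(60) = 12, d(61) = 2, d(62) = 4, d(63) = 6, d(64) = 7, d(65) = 4, d(66) = 8, d(67) = 2, d(68) = 6, d(69) = 4, d(70) = 8, d(71) = 2, d(72) = 12, d(73) = 2, d(74) = 4, d(75) = 6, d(76) = 6, d(77) = 4, d(78) = 8, d(79) = 2, d(80) = 10, d(81) = 5, d(82) = 4, d(83) = 2, d(84) = 12, d(85) = 4, d(86) = 4, d(87) = 4, d(88) = 8, d(89) = 2, d(90) = 12, d(91) = 4, d(92) = 6, d(93) = 4, d(94) = 4, d(95) = 4, d(96) = 12, d(97) = 2, d(98) = 6, d(99) = 6, d(100) = 9, d(101) = 2, d(102) = 8, d(103) = 2, d(104) = 8, d(105) = 8, d(106) = 4, d(107) = 2, d(108) = 12, d(109) = 2, d(110) = 8, d(111) = 4, d(112) = 10, d(113) = 2, d(114) = 8, d(115) = 4, d(116) = 6, d(117) = 6, d(118) = 4, d(119) = 4, d(120) = 16, d(121) = 3, d(122) = 4, d(123) = 4, d(124) = 6, d(125) = 4, d(126) = 12, d(127) = 2, d(128) = 8, d(129) = 4, d(130) = 8, d(131) = 2, d(132) = 12, d(133) = 4, d(134) = 4, d(135) = 8, d(136) = 8, d(137) = 2, d(138) = 8, d(139) = 2, d(140) = 12, d(141) = 4, d(142) = 4, d(143) = 4, d(144) = 15, d(145) = 4, d(146) = 4, d(147) = 6, d(148) = 6, d(149) = 2, d(150) = 12, d(151) = 2, d(152) = 8, d(153) = 6, d(154) = 8. Summing all 154 values: 804. (Dirichlet's divisor formula: Σ_{n ≤ x} d(n) = x ln(x) + (2γ − 1) x + O(√x). For x = 154, the asymptotic estimate is ≈ 799.47.)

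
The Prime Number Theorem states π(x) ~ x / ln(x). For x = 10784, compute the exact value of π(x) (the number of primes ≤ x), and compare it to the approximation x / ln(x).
π(10784) = 1313;  x/ln(x) ≈ 1161.34;  relative error ≈ 11.55%.

Directly count primes up to 10784: π(10784) = 1313. The PNT approximation gives 10784/ln(10784) ≈ 10784/9.28582 ≈ 1161.34. Relative error (π(x) − x/ln(x)) / π(x) ≈ 11.55%; the approximation is known to undercount slightly (Li(x) is a better estimate).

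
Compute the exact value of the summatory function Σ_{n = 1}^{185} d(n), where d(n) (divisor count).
Σ_{n ≤ 185} d(n) = 997

Compute d(n) for each 1 ≤ n ≤ 185: d(1) = 1, d(2) = 2, d(3) = 2, d(4) = 3, d(5) = 2, d(6) = 4, d(7) = 2, d(8) = 4, d(9) = 3, d(10) = 4, d(11) = 2, d(12) = 6, d(13) = 2, d(14) = 4, d(15) = 4, d(16) = 5, d(17) = 2, d(18) = 6, d(19) = 2, d(20) = 6, d(21) = 4, d(22) = 4, d(23) = 2, d(24) = 8, d(25) = 3, d(26) = 4, d(27) = 4, d(28) = 6, d(29) = 2, d(30) = 8, d(31) = 2, d(32) = 6, d(33) = 4, d(34) = 4, d(35) = 4, d(36) = 9, d(37) = 2, d(38) = 4, d(39) = 4, d(40) = 8, d(41) = 2, d(42) = 8, d(43) = 2, d(44) = 6, d(45) = 6, d(46) = 4, d(47) = 2, d(48) = 10, d(49) = 3, d(50) = 6, d(51) = 4, d(52) = 6, d(53) = 2, d(54) = 8, d(55) = 4, d(56) = 8, d(57) = 4, d(58) = 4, d(59) = 2, d(60) = 12, d(61) = 2, d(62) = 4, d(63) = 6, d(64) = 7, d(65) = 4, d(66) = 8, d(67) = 2, d(68) = 6, d(69) = 4, d(70) = 8, d(71) = 2, d(72) = 12, d(73) = 2, d(74) = 4, d(75) = 6, d(76) = 6, d(77) = 4, d(78) = 8, d(79) = 2, d(80) = 10, d(81) = 5, d(82) = 4, d(83) = 2, d(84) = 12, d(85) = 4, d(86) = 4, d(87) = 4, d(88) = 8, d(89) = 2, d(90) = 12, d(91) = 4, d(92) = 6, d(93) = 4, d(94) = 4, d(95) = 4, d(96) = 12, d(97) = 2, d(98) = 6, d(99) = 6, d(100) = 9, d(101) = 2, d(102) = 8, d(103) = 2, d(104) = 8, d(105) = 8, d(106) = 4, d(107) = 2, d(108) = 12, d(109) = 2, d(110) = 8, d(111) = 4, d(112) = 10, d(113) = 2, d(114) = 8, d(115) = 4, d(116) = 6, d(117) = 6, d(118) = 4, d(119) = 4, d(120) = 16, d(121) = 3, d(122) = 4, d(123) = 4, d(124) = 6, d(125) = 4, d(126) = 12, d(127) = 2, d(128) = 8, d(129) = 4, d(130) = 8, d(131) = 2, d(132) = 12, d(133) = 4, d(134) = 4, d(135) = 8, d(136) = 8, d(137) = 2, d(138) = 8, d(139) = 2, d(140) = 12, d(141) = 4, d(142) = 4, d(143) = 4, d(144) = 15, d(145) = 4, d(146) = 4, d(147) = 6, d(148) = 6, d(149) = 2, d(150) = 12, d(151) = 2, d(152) = 8, d(153) = 6, d(154) = 8, d(155) = 4, d(156) = 12, d(157) = 2, d(158) = 4, d(159) = 4, d(160) = 12, d(161) = 4, d(162) = 10, d(163) = 2, d(164) = 6, d(165) = 8, d(166) = 4, d(167) = 2, d(168) = 16, d(169) = 3, d(170) = 8, d(171) = 6, d(172) = 6, d(173) = 2, d(174) = 8, d(175) = 6, d(176) = 10, d(177) = 4, d(178) = 4, d(179) = 2, d(180) = 18, d(181) = 2, d(182) = 8, d(183) = 4, d(184) = 8, d(185) = 4. Summing all 185 values: 997. (Dirichlet's divisor formula: Σ_{n ≤ x} d(n) = x ln(x) + (2γ − 1) x + O(√x). For x = 185, the asymptotic estimate is ≈ 994.34.)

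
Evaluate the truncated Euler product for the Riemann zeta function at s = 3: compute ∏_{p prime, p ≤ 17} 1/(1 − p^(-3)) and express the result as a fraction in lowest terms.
∏ = 193396928725/160952722176

The primes p ≤ 17 are [2, 3, 5, 7, 11, 13, 17]. For each prime, (1 − 1/p^3)^(-1) = p^3 / (p^3 − 1). The product is (1 − 1/2^3)^(-1), (1 − 1/3^3)^(-1), (1 − 1/5^3)^(-1), (1 − 1/7^3)^(-1), (1 − 1/11^3)^(-1), (1 − 1/13^3)^(-1), (1 − 1/17^3)^(-1) = ∏ p^3 / (p^3 − 1) = 193396928725/160952722176.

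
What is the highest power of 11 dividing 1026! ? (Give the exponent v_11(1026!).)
v_11(1026!) = 101

Legendre's formula: v_p(n!) = Σ_{k ≥ 1} ⌊n / p^k⌋. For p = 11, n = 1026, the terms are:
  ⌊1026/11^1⌋ = ⌊1026/11⌋ = 93
  ⌊1026/11^2⌋ = ⌊1026/121⌋ = 8
(the next term ⌊1026/11^3⌋ = 0, terminating the sum). Summing: v_11(1026!) = 93 + 8 = 101.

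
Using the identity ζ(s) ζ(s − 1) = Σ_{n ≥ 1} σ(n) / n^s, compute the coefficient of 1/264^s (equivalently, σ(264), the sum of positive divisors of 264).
σ(264) = 720

In the product (Σ m^0/m^s)(Σ k / k^s) = Σ (Σ_{d | n} d) / n^s, the coefficient of 1/n^s is σ(n) = Σ_{d | n} d. For n = 264, divisors are [1, 2, 3, 4, 6, 8, 11, 12, 22, 24, 33, 44, 66, 88, 132, 264]; summing: σ(264) = 720.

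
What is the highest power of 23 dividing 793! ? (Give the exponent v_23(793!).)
v_23(793!) = 35

Legendre's formula: v_p(n!) = Σ_{k ≥ 1} ⌊n / p^k⌋. For p = 23, n = 793, the terms are:
  ⌊793/23^1⌋ = ⌊793/23⌋ = 34
  ⌊793/23^2⌋ = ⌊793/529⌋ = 1
(the next term ⌊793/23^3⌋ = 0, terminating the sum). Summing: v_23(793!) = 34 + 1 = 35.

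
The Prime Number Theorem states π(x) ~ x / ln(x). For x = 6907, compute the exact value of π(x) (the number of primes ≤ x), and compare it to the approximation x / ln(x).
π(6907) = 888;  x/ln(x) ≈ 781.31;  relative error ≈ 12.01%.

Directly count primes up to 6907: π(6907) = 888. The PNT approximation gives 6907/ln(6907) ≈ 6907/8.84029 ≈ 781.31. Relative error (π(x) − x/ln(x)) / π(x) ≈ 12.01%; the approximation is known to undercount slightly (Li(x) is a better estimate).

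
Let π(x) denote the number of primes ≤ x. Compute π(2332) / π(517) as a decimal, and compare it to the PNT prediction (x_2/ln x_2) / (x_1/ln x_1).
π(2332)/π(517) = 344/97 ≈ 3.5464;  PNT prediction ≈ 3.6344.

π(517) = 97 and π(2332) = 344, so π(2332)/π(517) ≈ 3.5464. The PNT-predicted ratio is (2332/ln(2332)) / (517/ln(517)) ≈ 3.6344. The two agree to within a few percent, as expected.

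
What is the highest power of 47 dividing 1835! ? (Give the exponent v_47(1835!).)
v_47(1835!) = 39

Legendre's formula: v_p(n!) = Σ_{k ≥ 1} ⌊n / p^k⌋. For p = 47, n = 1835, the terms are:
  ⌊1835/47^1⌋ = ⌊1835/47⌋ = 39
(the next term ⌊1835/47^2⌋ = 0, terminating the sum). Summing: v_47(1835!) = 39 = 39.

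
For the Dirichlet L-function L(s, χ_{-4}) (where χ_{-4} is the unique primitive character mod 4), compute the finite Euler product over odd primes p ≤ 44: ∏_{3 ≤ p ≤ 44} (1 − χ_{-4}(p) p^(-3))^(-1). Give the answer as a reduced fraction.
∏ = 53382899586415799670070183783895/55093305095879233542015487574016

The odd primes p ≤ 44 are [3, 5, 7, 11, 13, 17, 19, 23, 29, 31, 37, 41, 43]. For each, χ(p) = 1 if p ≡ 1 mod 4, χ(p) = −1 if p ≡ 3 mod 4. Taking (1 − χ(p)/p^3)^(-1) = p^3/(p^3 − χ(p)): (1 − (-1)/3^3)^(-1) · (1 − (1)/5^3)^(-1) · (1 − (-1)/7^3)^(-1) · (1 − (-1)/11^3)^(-1) · (1 − (1)/13^3)^(-1) · (1 − (1)/17^3)^(-1) · (1 − (-1)/19^3)^(-1) · (1 − (-1)/23^3)^(-1) · (1 − (1)/29^3)^(-1) · (1 − (-1)/31^3)^(-1) · (1 − (1)/37^3)^(-1) · (1 − (1)/41^3)^(-1) · (1 − (-1)/43^3)^(-1) = 53382899586415799670070183783895/55093305095879233542015487574016.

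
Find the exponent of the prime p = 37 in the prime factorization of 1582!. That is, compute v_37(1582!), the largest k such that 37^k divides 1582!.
v_37(1582!) = 43

Legendre's formula: v_p(n!) = Σ_{k ≥ 1} ⌊n / p^k⌋. For p = 37, n = 1582, the terms are:
  ⌊1582/37^1⌋ = ⌊1582/37⌋ = 42
  ⌊1582/37^2⌋ = ⌊1582/1369⌋ = 1
(the next term ⌊1582/37^3⌋ = 0, terminating the sum). Summing: v_37(1582!) = 42 + 1 = 43.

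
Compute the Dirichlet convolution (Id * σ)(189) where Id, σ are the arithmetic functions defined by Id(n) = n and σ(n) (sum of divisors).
(Id * σ)(189) = 2130

Divisors of 189: [1, 3, 7, 9, 21, 27, 63, 189]. For each d | 189:
  d = 1: Id(1) · σ(189/1) = 1 · 320 = 320
  d = 3: Id(3) · σ(189/3) = 3 · 104 = 312
  d = 7: Id(7) · σ(189/7) = 7 · 40 = 280
  d = 9: Id(9) · σ(189/9) = 9 · 32 = 288
  d = 21: Id(21) · σ(189/21) = 21 · 13 = 273
  d = 27: Id(27) · σ(189/27) = 27 · 8 = 216
  d = 63: Id(63) · σ(189/63) = 63 · 4 = 252
  d = 189: Id(189) · σ(189/189) = 189 · 1 = 189
Summing: (Id * σ)(189) = 320 + 312 + 280 + 288 + 273 + 216 + 252 + 189 = 2130.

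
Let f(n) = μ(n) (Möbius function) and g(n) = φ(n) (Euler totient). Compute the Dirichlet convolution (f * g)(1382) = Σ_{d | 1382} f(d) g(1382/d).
(μ * φ)(1382) = 0

Divisors of 1382: [1, 2, 691, 1382]. For each d | 1382:
  d = 1: μ(1) · φ(1382/1) = 1 · 690 = 690
  d = 2: μ(2) · φ(1382/2) = -1 · 690 = -690
  d = 691: μ(691) · φ(1382/691) = -1 · 1 = -1
  d = 1382: μ(1382) · φ(1382/1382) = 1 · 1 = 1
Summing: (μ * φ)(1382) = 690 + -690 + -1 + 1 = 0.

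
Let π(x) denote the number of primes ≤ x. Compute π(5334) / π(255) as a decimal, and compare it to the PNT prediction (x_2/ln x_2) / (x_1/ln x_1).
π(5334)/π(255) = 706/54 ≈ 13.0741;  PNT prediction ≈ 13.5064.

π(255) = 54 and π(5334) = 706, so π(5334)/π(255) ≈ 13.0741. The PNT-predicted ratio is (5334/ln(5334)) / (255/ln(255)) ≈ 13.5064. The two agree to within a few percent, as expected.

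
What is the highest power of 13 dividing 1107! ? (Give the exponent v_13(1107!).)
v_13(1107!) = 91

Legendre's formula: v_p(n!) = Σ_{k ≥ 1} ⌊n / p^k⌋. For p = 13, n = 1107, the terms are:
  ⌊1107/13^1⌋ = ⌊1107/13⌋ = 85
  ⌊1107/13^2⌋ = ⌊1107/169⌋ = 6
(the next term ⌊1107/13^3⌋ = 0, terminating the sum). Summing: v_13(1107!) = 85 + 6 = 91.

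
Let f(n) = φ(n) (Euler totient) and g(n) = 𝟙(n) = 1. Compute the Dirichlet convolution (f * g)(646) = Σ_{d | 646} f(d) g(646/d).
(φ * 𝟙)(646) = 646

Divisors of 646: [1, 2, 17, 19, 34, 38, 323, 646]. For each d | 646:
  d = 1: φ(1) · 𝟙(646/1) = 1 · 1 = 1
  d = 2: φ(2) · 𝟙(646/2) = 1 · 1 = 1
  d = 17: φ(17) · 𝟙(646/17) = 16 · 1 = 16
  d = 19: φ(19) · 𝟙(646/19) = 18 · 1 = 18
  d = 34: φ(34) · 𝟙(646/34) = 16 · 1 = 16
  d = 38: φ(38) · 𝟙(646/38) = 18 · 1 = 18
  d = 323: φ(323) · 𝟙(646/323) = 288 · 1 = 288
  d = 646: φ(646) · 𝟙(646/646) = 288 · 1 = 288
Summing: (φ * 𝟙)(646) = 1 + 1 + 16 + 18 + 16 + 18 + 288 + 288 = 646.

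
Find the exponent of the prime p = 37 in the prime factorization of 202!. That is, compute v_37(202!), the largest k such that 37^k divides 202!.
v_37(202!) = 5

Legendre's formula: v_p(n!) = Σ_{k ≥ 1} ⌊n / p^k⌋. For p = 37, n = 202, the terms are:
  ⌊202/37^1⌋ = ⌊202/37⌋ = 5
(the next term ⌊202/37^2⌋ = 0, terminating the sum). Summing: v_37(202!) = 5 = 5.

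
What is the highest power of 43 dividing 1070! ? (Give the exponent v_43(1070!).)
v_43(1070!) = 24

Legendre's formula: v_p(n!) = Σ_{k ≥ 1} ⌊n / p^k⌋. For p = 43, n = 1070, the terms are:
  ⌊1070/43^1⌋ = ⌊1070/43⌋ = 24
(the next term ⌊1070/43^2⌋ = 0, terminating the sum). Summing: v_43(1070!) = 24 = 24.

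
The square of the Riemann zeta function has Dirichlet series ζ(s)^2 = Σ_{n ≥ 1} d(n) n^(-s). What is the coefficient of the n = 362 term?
d(362) = 4

ζ(s)^2 = (Σ 1/m^s)(Σ 1/k^s). The coefficient of 1/n^s in the product is the number of ordered pairs (m, k) with mk = n, which equals d(n). For n = 362, divisors are [1, 2, 181, 362], so d(362) = 4.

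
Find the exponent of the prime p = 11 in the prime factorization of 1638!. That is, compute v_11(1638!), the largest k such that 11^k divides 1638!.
v_11(1638!) = 162

Legendre's formula: v_p(n!) = Σ_{k ≥ 1} ⌊n / p^k⌋. For p = 11, n = 1638, the terms are:
  ⌊1638/11^1⌋ = ⌊1638/11⌋ = 148
  ⌊1638/11^2⌋ = ⌊1638/121⌋ = 13
  ⌊1638/11^3⌋ = ⌊1638/1331⌋ = 1
(the next term ⌊1638/11^4⌋ = 0, terminating the sum). Summing: v_11(1638!) = 148 + 13 + 1 = 162.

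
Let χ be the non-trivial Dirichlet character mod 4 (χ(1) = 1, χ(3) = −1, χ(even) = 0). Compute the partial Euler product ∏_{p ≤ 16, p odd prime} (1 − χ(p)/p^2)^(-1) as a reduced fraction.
∏ = 143143/156160

The odd primes p ≤ 16 are [3, 5, 7, 11, 13]. For each, χ(p) = 1 if p ≡ 1 mod 4, χ(p) = −1 if p ≡ 3 mod 4. Taking (1 − χ(p)/p^2)^(-1) = p^2/(p^2 − χ(p)): (1 − (-1)/3^2)^(-1) · (1 − (1)/5^2)^(-1) · (1 − (-1)/7^2)^(-1) · (1 − (-1)/11^2)^(-1) · (1 − (1)/13^2)^(-1) = 143143/156160.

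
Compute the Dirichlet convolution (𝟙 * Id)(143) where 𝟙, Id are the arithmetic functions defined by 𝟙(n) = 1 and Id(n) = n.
(𝟙 * Id)(143) = 168

Divisors of 143: [1, 11, 13, 143]. For each d | 143:
  d = 1: 𝟙(1) · Id(143/1) = 1 · 143 = 143
  d = 11: 𝟙(11) · Id(143/11) = 1 · 13 = 13
  d = 13: 𝟙(13) · Id(143/13) = 1 · 11 = 11
  d = 143: 𝟙(143) · Id(143/143) = 1 · 1 = 1
Summing: (𝟙 * Id)(143) = 143 + 13 + 11 + 1 = 168.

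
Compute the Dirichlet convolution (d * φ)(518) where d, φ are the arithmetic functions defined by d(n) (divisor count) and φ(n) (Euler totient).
(d * φ)(518) = 912

Divisors of 518: [1, 2, 7, 14, 37, 74, 259, 518]. For each d | 518:
  d = 1: d(1) · φ(518/1) = 1 · 216 = 216
  d = 2: d(2) · φ(518/2) = 2 · 216 = 432
  d = 7: d(7) · φ(518/7) = 2 · 36 = 72
  d = 14: d(14) · φ(518/14) = 4 · 36 = 144
  d = 37: d(37) · φ(518/37) = 2 · 6 = 12
  d = 74: d(74) · φ(518/74) = 4 · 6 = 24
  d = 259: d(259) · φ(518/259) = 4 · 1 = 4
  d = 518: d(518) · φ(518/518) = 8 · 1 = 8
Summing: (d * φ)(518) = 216 + 432 + 72 + 144 + 12 + 24 + 4 + 8 = 912.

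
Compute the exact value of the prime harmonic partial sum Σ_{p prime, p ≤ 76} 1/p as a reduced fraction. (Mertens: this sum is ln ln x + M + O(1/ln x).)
Σ 1/p = 71544353681891529224514036059/40729680599249024150621323470

π(76) = 21, so the primes ≤ 76 are [2, 3, 5, 7, 11, 13, 17, 19, 23, 29, 31, 37, 41, 43, 47, 53, 59, 61, 67, 71, 73]. Summing 1/p over these primes: 71544353681891529224514036059/40729680599249024150621323470 ≈ 1.7566. Mertens estimate ln ln(76) + 0.2615 ≈ 1.7272.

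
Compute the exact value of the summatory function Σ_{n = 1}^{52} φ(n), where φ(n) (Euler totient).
Σ_{n ≤ 52} φ(n) = 830

Compute φ(n) for each 1 ≤ n ≤ 52: φ(1) = 1, φ(2) = 1, φ(3) = 2, φ(4) = 2, φ(5) = 4, φ(6) = 2, φ(7) = 6, φ(8) = 4, φ(9) = 6, φ(10) = 4, φ(11) = 10, φ(12) = 4, φ(13) = 12, φ(14) = 6, φ(15) = 8, φ(16) = 8, φ(17) = 16, φ(18) = 6, φ(19) = 18, φ(20) = 8, φ(21) = 12, φ(22) = 10, φ(23) = 22, φ(24) = 8, φ(25) = 20, φ(26) = 12, φ(27) = 18, φ(28) = 12, φ(29) = 28, φ(30) = 8, φ(31) = 30, φ(32) = 16, φ(33) = 20, φ(34) = 16, φ(35) = 24, φ(36) = 12, φ(37) = 36, φ(38) = 18, φ(39) = 24, φ(40) = 16, φ(41) = 40, φ(42) = 12, φ(43) = 42, φ(44) = 20, φ(45) = 24, φ(46) = 22, φ(47) = 46, φ(48) = 16, φ(49) = 42, φ(50) = 20, φ(51) = 32, φ(52) = 24. Summing all 52 values: 830. (Average order: Σ_{n ≤ x} φ(n) ~ (3/π²) x². For x = 52, (3/π²)·52² ≈ 821.92.)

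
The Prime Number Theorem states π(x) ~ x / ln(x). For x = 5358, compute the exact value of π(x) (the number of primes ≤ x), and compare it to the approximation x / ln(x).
π(5358) = 708;  x/ln(x) ≈ 624.01;  relative error ≈ 11.86%.

Directly count primes up to 5358: π(5358) = 708. The PNT approximation gives 5358/ln(5358) ≈ 5358/8.58635 ≈ 624.01. Relative error (π(x) − x/ln(x)) / π(x) ≈ 11.86%; the approximation is known to undercount slightly (Li(x) is a better estimate).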